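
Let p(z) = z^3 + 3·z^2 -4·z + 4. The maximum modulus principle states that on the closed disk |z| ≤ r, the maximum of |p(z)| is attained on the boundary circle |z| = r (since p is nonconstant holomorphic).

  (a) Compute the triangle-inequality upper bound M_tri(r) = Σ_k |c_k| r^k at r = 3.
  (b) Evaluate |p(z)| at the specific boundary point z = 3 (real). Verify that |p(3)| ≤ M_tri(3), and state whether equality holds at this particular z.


Coefficients: c_0 = 4, c_1 = -4, c_2 = 3, c_3 = 1. Radius r = 3.
Part (a). Triangle bound: M_tri(r) = Σ_k |c_k| r^k
  = |4|·3^0 + |-4|·3^1 + |3|·3^2 + |1|·3^3
  = 4 + 12 + 27 + 27 = 70.
This bounds M(r) := max_{|z|=r} |p(z)| from above; equality holds iff all terms c_k z^k can be made to align in phase at a single z on |z|=r.
Part (b). At z = 3 (real, on the circle |z| = r):
  p(3) = (4)·3^0 + (-4)·3^1 + (3)·3^2 + (1)·3^3 = 46.
  |p(3)| = 46.
Check: |p(3)| = 46 ≤ 70 = M_tri(3). ✓ Equality does not hold at z = 3 (the coefficients have mixed signs, so the terms do not all align in phase there).

M_tri(3) = 70; |p(3)| = 46; equality at z=3: no.


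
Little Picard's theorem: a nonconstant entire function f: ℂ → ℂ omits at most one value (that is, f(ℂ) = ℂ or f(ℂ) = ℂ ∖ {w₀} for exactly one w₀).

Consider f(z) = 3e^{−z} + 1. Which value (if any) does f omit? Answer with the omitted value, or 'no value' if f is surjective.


Little Picard bounds the complement of f(ℂ) to at most one point.
e^{−z} is never zero on ℂ, so 3·e^{−z} takes every value in ℂ ∖ {0}. Adding 1 shifts the range to ℂ ∖ {1}. Thus f omits exactly the value 1.

Omitted value: 1.


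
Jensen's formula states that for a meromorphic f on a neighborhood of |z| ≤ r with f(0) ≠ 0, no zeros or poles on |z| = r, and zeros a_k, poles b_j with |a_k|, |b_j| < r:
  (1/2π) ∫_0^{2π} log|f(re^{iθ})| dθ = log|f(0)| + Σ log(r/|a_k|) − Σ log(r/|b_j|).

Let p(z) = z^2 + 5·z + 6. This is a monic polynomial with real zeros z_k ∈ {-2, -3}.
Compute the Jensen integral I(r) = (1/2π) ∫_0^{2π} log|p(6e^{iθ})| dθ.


Zeros: -3, -2; r = 6.
Inside |z| < r: -3, -2. Outside (|z| ≥ r): ∅.
p(0) = 6, so log|p(0)| = log(6) = 1.7918.
Apply Jensen: I(r) = log|p(0)| + Σ_k log(r/|z_k|), summed over zeros inside |z| < r.
  log(r/|z_k|) for z_k = -2: log(6/2) = 1.0986
  log(r/|z_k|) for z_k = -3: log(6/3) = 0.6931
Sum over inside zeros: 1.7918.
I(r) = log|p(0)| + (inside sum) = 1.7918 + 1.7918 = 3.5835.
Closed form (all zeros inside, monic): I(r) = n·log(r) = 2·log(6) = 3.5835. ✓

I(r) ≈ 3.5835.


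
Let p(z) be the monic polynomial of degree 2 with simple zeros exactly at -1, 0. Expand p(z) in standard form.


The polynomial is p(z) = ∏_{α ∈ S} (z − α), where S = {-1, 0}.
Expanding the product yields: p(z) = z^2 + z.
The resulting polynomial has degree 2 and real coefficients as required.

p(z) = z^2 + z.


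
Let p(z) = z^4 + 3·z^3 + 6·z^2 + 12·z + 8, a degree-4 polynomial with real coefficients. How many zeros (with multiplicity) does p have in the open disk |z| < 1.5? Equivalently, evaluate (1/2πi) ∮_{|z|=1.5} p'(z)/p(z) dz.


The zeros of p are: -2, -1, (0 + 2i), (0 - 2i).
Their magnitudes are: 2, 1, 2, 2.
Zeros with |z| < R = 1.5: -1.
Count = 1.
By the argument principle, (1/2πi) ∮_{|z|=R} p'(z)/p(z) dz equals exactly this count.

Number of zeros inside |z| < 1.5: 1.


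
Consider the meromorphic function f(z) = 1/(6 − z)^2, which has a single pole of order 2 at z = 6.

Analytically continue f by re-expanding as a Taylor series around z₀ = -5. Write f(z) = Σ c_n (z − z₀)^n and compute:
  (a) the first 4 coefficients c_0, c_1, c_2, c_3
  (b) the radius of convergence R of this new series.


Let w = z − z₀, so z = z₀ + w.
Then 6 − z = 6 − (z₀ + w) = (6 − z₀) − w = 11 − w.
f(z) = 1/(11 − w)^2 = (1/(11)^2) · (1 − w/(11))^{−2}.
By the binomial series (1−u)^{−2} = Σ_{n≥0} C(n+1, 1) u^n for |u|<1, with u = w/(11):
  c_n = C(n+1, 1) / (11)^(n+2).
  c_0 = 1/(11)^2 = 1/121.
  c_1 = 2/(11)^3 = 2/1331.
  c_2 = 3/(11)^4 = 3/14641.
  c_3 = 4/(11)^5 = 4/161051.
The series is valid for |w/d| < 1, i.e. |z − z₀| < |d|.
Radius of convergence: R = |6 − z₀| = |11| = 11 (distance from z₀ to the singularity z = 6).

c_0 = 1/121, c_1 = 2/1331, c_2 = 3/14641, c_3 = 4/161051; R = 11.


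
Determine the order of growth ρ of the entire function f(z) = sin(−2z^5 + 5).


Write sin(w) = (e^{iw} ± e^{−iw})/(2 or 2i), so |sin(w)| ≤ e^{|w|}. With w = −2z^5 + 5, |w| ≤ 2r^5 + 5 on |z|=r, giving M(r) ≤ e^{2r^5 + 5} and ρ ≤ 5. For the lower bound, choose z on |z|=r with -2z^5 purely imaginary of modulus 2r^5; then |sin(−2z^5 + 5)| grows like e^{2r^5}/2, so ρ ≥ 5. Hence ρ = 5.
Therefore ρ = 5.

Order ρ = 5.


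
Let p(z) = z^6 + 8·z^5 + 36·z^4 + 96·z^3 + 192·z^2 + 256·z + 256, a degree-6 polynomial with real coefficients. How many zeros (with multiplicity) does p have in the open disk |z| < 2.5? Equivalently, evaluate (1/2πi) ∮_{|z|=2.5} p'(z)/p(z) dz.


The zeros of p are: (-2 + 2i), (-2 - 2i), (0 + 2i), (0 - 2i), (-2 + 2i), (-2 - 2i).
Their magnitudes are: 2.828, 2.828, 2, 2, 2.828, 2.828.
Zeros with |z| < R = 2.5: (0 + 2i), (0 - 2i).
Count = 2.
By the argument principle, (1/2πi) ∮_{|z|=R} p'(z)/p(z) dz equals exactly this count.

Number of zeros inside |z| < 2.5: 2.


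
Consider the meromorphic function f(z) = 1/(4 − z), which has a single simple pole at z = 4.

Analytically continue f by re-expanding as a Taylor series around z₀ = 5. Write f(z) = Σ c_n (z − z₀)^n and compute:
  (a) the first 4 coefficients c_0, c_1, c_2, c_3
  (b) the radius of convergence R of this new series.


Let w = z − z₀, so z = z₀ + w.
Then 4 − z = 4 − (z₀ + w) = (4 − z₀) − w = -1 − w.
f(z) = 1/(-1 − w) = (1/(-1)) · 1/(1 − w/(-1)) = Σ_{n≥0} w^n / (-1)^(n+1).
So c_n = 1/(-1)^(n+1):
  c_0 = 1/(-1)^1 = -1.
  c_1 = 1/(-1)^2 = 1.
  c_2 = 1/(-1)^3 = -1.
  c_3 = 1/(-1)^4 = 1.
The series is valid for |w/d| < 1, i.e. |z − z₀| < |d|.
Radius of convergence: R = |4 − z₀| = |-1| = 1 (distance from z₀ to the singularity z = 4).

c_0 = -1, c_1 = 1, c_2 = -1, c_3 = 1; R = 1.


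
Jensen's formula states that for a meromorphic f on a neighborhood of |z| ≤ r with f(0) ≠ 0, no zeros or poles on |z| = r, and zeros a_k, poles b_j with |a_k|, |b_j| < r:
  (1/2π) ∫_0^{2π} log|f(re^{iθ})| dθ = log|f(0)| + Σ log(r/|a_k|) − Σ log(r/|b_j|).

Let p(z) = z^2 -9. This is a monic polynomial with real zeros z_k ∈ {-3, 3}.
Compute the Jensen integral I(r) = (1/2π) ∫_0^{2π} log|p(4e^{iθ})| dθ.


Zeros: -3, 3; r = 4.
Inside |z| < r: -3, 3. Outside (|z| ≥ r): ∅.
p(0) = -9, so log|p(0)| = log(9) = 2.1972.
Apply Jensen: I(r) = log|p(0)| + Σ_k log(r/|z_k|), summed over zeros inside |z| < r.
  log(r/|z_k|) for z_k = -3: log(4/3) = 0.2877
  log(r/|z_k|) for z_k = 3: log(4/3) = 0.2877
Sum over inside zeros: 0.5754.
I(r) = log|p(0)| + (inside sum) = 2.1972 + 0.5754 = 2.7726.
Closed form (all zeros inside, monic): I(r) = n·log(r) = 2·log(4) = 2.7726. ✓

I(r) ≈ 2.7726.


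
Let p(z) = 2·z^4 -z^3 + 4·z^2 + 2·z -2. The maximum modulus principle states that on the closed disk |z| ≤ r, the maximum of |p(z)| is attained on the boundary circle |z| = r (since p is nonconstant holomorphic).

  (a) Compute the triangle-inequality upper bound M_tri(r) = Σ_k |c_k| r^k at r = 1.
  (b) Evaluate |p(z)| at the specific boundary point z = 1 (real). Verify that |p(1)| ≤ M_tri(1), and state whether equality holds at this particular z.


Coefficients: c_0 = -2, c_1 = 2, c_2 = 4, c_3 = -1, c_4 = 2. Radius r = 1.
Part (a). Triangle bound: M_tri(r) = Σ_k |c_k| r^k
  = |-2|·1^0 + |2|·1^1 + |4|·1^2 + |-1|·1^3 + |2|·1^4
  = 2 + 2 + 4 + 1 + 2 = 11.
This bounds M(r) := max_{|z|=r} |p(z)| from above; equality holds iff all terms c_k z^k can be made to align in phase at a single z on |z|=r.
Part (b). At z = 1 (real, on the circle |z| = r):
  p(1) = (-2)·1^0 + (2)·1^1 + (4)·1^2 + (-1)·1^3 + (2)·1^4 = 5.
  |p(1)| = 5.
Check: |p(1)| = 5 ≤ 11 = M_tri(1). ✓ Equality does not hold at z = 1 (the coefficients have mixed signs, so the terms do not all align in phase there).

M_tri(1) = 11; |p(1)| = 5; equality at z=1: no.


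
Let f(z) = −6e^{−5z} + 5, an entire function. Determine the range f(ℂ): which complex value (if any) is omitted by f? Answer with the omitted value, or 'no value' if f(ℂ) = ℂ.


Little Picard bounds the complement of f(ℂ) to at most one point.
e^{−5z} is never zero on ℂ, so -6·e^{−5z} takes every value in ℂ ∖ {0}. Adding 5 shifts the range to ℂ ∖ {5}. Thus f omits exactly the value 5.

Omitted value: 5.


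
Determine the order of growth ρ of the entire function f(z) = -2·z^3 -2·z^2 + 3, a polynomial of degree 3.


|f(z)| ≤ Σ|c_k|·r^k = O(r^3) as r → ∞. Polynomial growth is O(e^{r^ε}) for every ε > 0 (since r^3/e^{r^ε} → 0), so ρ ≤ ε for all ε > 0, i.e. ρ = 0. Every nonconstant polynomial has order 0.
Therefore ρ = 0.

Order ρ = 0.


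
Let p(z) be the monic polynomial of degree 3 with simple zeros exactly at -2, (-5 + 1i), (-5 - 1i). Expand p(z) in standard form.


The polynomial is p(z) = ∏_{α ∈ S} (z − α), where S = {-2, (-5 + 1i), (-5 - 1i)}.
Expanding the product yields: p(z) = z^3 + 12·z^2 + 46·z + 52.
Note conjugate pairs combine to real quadratics: (z − (-5+1i))(z − (-5−1i)) = z² + 10z + 26.
The resulting polynomial has degree 3 and real coefficients as required.

p(z) = z^3 + 12·z^2 + 46·z + 52.


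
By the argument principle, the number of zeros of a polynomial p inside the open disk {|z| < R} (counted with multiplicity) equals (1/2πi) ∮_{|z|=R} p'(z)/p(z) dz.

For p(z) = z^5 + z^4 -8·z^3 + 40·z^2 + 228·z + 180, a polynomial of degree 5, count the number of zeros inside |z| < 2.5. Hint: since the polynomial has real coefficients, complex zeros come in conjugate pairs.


The zeros of p are: (-3 + 1i), (-3 - 1i), (3 + 3i), (3 - 3i), -1.
Their magnitudes are: 3.162, 3.162, 4.243, 4.243, 1.
Zeros with |z| < R = 2.5: -1.
Count = 1.
By the argument principle, (1/2πi) ∮_{|z|=R} p'(z)/p(z) dz equals exactly this count.

Number of zeros inside |z| < 2.5: 1.


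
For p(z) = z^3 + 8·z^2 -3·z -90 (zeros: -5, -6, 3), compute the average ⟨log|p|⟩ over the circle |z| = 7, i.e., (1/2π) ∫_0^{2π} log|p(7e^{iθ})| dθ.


Zeros: -6, -5, 3; r = 7.
Inside |z| < r: -6, -5, 3. Outside (|z| ≥ r): ∅.
p(0) = -90, so log|p(0)| = log(90) = 4.4998.
Apply Jensen: I(r) = log|p(0)| + Σ_k log(r/|z_k|), summed over zeros inside |z| < r.
  log(r/|z_k|) for z_k = -5: log(7/5) = 0.3365
  log(r/|z_k|) for z_k = -6: log(7/6) = 0.1542
  log(r/|z_k|) for z_k = 3: log(7/3) = 0.8473
Sum over inside zeros: 1.3379.
I(r) = log|p(0)| + (inside sum) = 4.4998 + 1.3379 = 5.8377.
Closed form (all zeros inside, monic): I(r) = n·log(r) = 3·log(7) = 5.8377. ✓

I(r) ≈ 5.8377.


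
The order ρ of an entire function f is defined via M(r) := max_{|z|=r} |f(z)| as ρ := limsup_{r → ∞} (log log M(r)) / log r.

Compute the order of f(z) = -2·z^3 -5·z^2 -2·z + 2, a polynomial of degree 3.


|f(z)| ≤ Σ|c_k|·r^k = O(r^3) as r → ∞. Polynomial growth is O(e^{r^ε}) for every ε > 0 (since r^3/e^{r^ε} → 0), so ρ ≤ ε for all ε > 0, i.e. ρ = 0. Every nonconstant polynomial has order 0.
Therefore ρ = 0.

Order ρ = 0.


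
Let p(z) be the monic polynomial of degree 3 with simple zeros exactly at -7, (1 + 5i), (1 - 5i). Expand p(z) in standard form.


The polynomial is p(z) = ∏_{α ∈ S} (z − α), where S = {-7, (1 + 5i), (1 - 5i)}.
Expanding the product yields: p(z) = z^3 + 5·z^2 + 12·z + 182.
Note conjugate pairs combine to real quadratics: (z − (1+5i))(z − (1−5i)) = z² − 2z + 26.
The resulting polynomial has degree 3 and real coefficients as required.

p(z) = z^3 + 5·z^2 + 12·z + 182.


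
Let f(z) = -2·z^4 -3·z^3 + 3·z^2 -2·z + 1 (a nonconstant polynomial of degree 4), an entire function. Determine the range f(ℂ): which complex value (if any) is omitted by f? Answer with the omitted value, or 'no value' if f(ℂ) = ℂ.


Little Picard bounds the complement of f(ℂ) to at most one point.
For every w ∈ ℂ, the equation p(z) − w = 0 is a nonconstant polynomial in z and hence has at least one root by the fundamental theorem of algebra. So p is surjective onto ℂ, omitting no value.

Omitted value: no value.


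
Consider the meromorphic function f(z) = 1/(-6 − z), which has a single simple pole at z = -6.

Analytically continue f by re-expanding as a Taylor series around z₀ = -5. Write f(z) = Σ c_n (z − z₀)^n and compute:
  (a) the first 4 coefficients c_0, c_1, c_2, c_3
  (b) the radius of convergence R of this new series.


Let w = z − z₀, so z = z₀ + w.
Then -6 − z = -6 − (z₀ + w) = (-6 − z₀) − w = -1 − w.
f(z) = 1/(-1 − w) = (1/(-1)) · 1/(1 − w/(-1)) = Σ_{n≥0} w^n / (-1)^(n+1).
So c_n = 1/(-1)^(n+1):
  c_0 = 1/(-1)^1 = -1.
  c_1 = 1/(-1)^2 = 1.
  c_2 = 1/(-1)^3 = -1.
  c_3 = 1/(-1)^4 = 1.
The series is valid for |w/d| < 1, i.e. |z − z₀| < |d|.
Radius of convergence: R = |-6 − z₀| = |-1| = 1 (distance from z₀ to the singularity z = -6).

c_0 = -1, c_1 = 1, c_2 = -1, c_3 = 1; R = 1.


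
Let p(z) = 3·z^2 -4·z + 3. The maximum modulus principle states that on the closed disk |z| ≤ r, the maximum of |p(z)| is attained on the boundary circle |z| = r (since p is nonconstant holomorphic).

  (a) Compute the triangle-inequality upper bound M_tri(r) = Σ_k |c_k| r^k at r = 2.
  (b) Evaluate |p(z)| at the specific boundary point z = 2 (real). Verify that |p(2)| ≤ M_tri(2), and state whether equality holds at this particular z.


Coefficients: c_0 = 3, c_1 = -4, c_2 = 3. Radius r = 2.
Part (a). Triangle bound: M_tri(r) = Σ_k |c_k| r^k
  = |3|·2^0 + |-4|·2^1 + |3|·2^2
  = 3 + 8 + 12 = 23.
This bounds M(r) := max_{|z|=r} |p(z)| from above; equality holds iff all terms c_k z^k can be made to align in phase at a single z on |z|=r.
Part (b). At z = 2 (real, on the circle |z| = r):
  p(2) = (3)·2^0 + (-4)·2^1 + (3)·2^2 = 7.
  |p(2)| = 7.
Check: |p(2)| = 7 ≤ 23 = M_tri(2). ✓ Equality does not hold at z = 2 (the coefficients have mixed signs, so the terms do not all align in phase there).

M_tri(2) = 23; |p(2)| = 7; equality at z=2: no.


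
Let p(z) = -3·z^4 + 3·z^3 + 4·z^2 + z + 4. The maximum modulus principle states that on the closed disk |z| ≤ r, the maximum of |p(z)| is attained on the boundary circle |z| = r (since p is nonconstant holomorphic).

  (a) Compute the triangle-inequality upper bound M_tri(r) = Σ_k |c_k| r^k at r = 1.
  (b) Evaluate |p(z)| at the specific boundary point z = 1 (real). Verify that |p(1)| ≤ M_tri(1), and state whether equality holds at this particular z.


Coefficients: c_0 = 4, c_1 = 1, c_2 = 4, c_3 = 3, c_4 = -3. Radius r = 1.
Part (a). Triangle bound: M_tri(r) = Σ_k |c_k| r^k
  = |4|·1^0 + |1|·1^1 + |4|·1^2 + |3|·1^3 + |-3|·1^4
  = 4 + 1 + 4 + 3 + 3 = 15.
This bounds M(r) := max_{|z|=r} |p(z)| from above; equality holds iff all terms c_k z^k can be made to align in phase at a single z on |z|=r.
Part (b). At z = 1 (real, on the circle |z| = r):
  p(1) = (4)·1^0 + (1)·1^1 + (4)·1^2 + (3)·1^3 + (-3)·1^4 = 9.
  |p(1)| = 9.
Check: |p(1)| = 9 ≤ 15 = M_tri(1). ✓ Equality does not hold at z = 1 (the coefficients have mixed signs, so the terms do not all align in phase there).

M_tri(1) = 15; |p(1)| = 9; equality at z=1: no.


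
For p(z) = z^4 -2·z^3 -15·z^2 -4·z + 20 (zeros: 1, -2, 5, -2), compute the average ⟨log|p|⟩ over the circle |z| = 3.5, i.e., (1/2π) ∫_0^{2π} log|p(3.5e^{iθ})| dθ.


Zeros: -2, -2, 1, 5; r = 3.5.
Inside |z| < r: -2, -2, 1. Outside (|z| ≥ r): 5.
p(0) = 20, so log|p(0)| = log(20) = 2.9957.
Apply Jensen: I(r) = log|p(0)| + Σ_k log(r/|z_k|), summed over zeros inside |z| < r.
  log(r/|z_k|) for z_k = 1: log(3.5/1) = 1.2528
  log(r/|z_k|) for z_k = -2: log(3.5/2) = 0.5596
  log(r/|z_k|) for z_k = -2: log(3.5/2) = 0.5596
  Outside zeros (5) contribute nothing to the Jensen sum.
Sum over inside zeros: 2.3720.
I(r) = log|p(0)| + (inside sum) = 2.9957 + 2.3720 = 5.3677.
Note: since some zeros are outside |z| ≤ r, the simplified n·log(r) form does NOT apply — only the inside zeros contribute.

I(r) ≈ 5.3677.


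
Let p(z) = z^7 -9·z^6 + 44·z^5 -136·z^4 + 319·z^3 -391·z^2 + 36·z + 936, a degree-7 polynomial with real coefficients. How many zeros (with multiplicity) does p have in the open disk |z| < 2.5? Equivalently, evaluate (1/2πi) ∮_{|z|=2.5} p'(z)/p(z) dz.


The zeros of p are: -1, (3 + 2i), (3 - 2i), (2 + 2i), (2 - 2i), (0 + 3i), (0 - 3i).
Their magnitudes are: 1, 3.606, 3.606, 2.828, 2.828, 3, 3.
Zeros with |z| < R = 2.5: -1.
Count = 1.
By the argument principle, (1/2πi) ∮_{|z|=R} p'(z)/p(z) dz equals exactly this count.

Number of zeros inside |z| < 2.5: 1.


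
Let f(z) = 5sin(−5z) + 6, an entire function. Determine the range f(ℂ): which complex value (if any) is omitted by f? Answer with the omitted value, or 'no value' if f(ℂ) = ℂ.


Little Picard bounds the complement of f(ℂ) to at most one point.
sin is entire and surjective onto ℂ: for every w ∈ ℂ, sin(ζ) = w has a solution ζ ∈ ℂ (e.g., via the complex inverse arcsin). With ζ = −5z this gives z = ζ/(-5). Then 5·sin(−5z) takes every value in 5·ℂ = ℂ, and adding 6 is a bijection of ℂ. So f is surjective and omits no value. (Note: only on the real line is sin bounded by [−1, 1].)

Omitted value: no value.


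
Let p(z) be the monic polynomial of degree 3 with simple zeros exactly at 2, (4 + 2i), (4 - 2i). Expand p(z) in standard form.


The polynomial is p(z) = ∏_{α ∈ S} (z − α), where S = {2, (4 + 2i), (4 - 2i)}.
Expanding the product yields: p(z) = z^3 -10·z^2 + 36·z -40.
Note conjugate pairs combine to real quadratics: (z − (4+2i))(z − (4−2i)) = z² − 8z + 20.
The resulting polynomial has degree 3 and real coefficients as required.

p(z) = z^3 -10·z^2 + 36·z -40.


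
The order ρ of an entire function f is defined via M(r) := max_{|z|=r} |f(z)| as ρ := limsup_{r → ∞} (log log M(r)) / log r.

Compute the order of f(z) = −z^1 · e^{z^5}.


M(r) = max_{|z|=r} |-1|·|z|^1·|e^{z^5}| = 1·r^1 · e^{1r^5} (the factors attain their maxima compatibly on |z|=r). Then log M(r) = log 1 + 1·log r + 1r^5, dominated by the last term, so log log M(r) ~ 5·log r. The polynomial factor -1z^1 contributes only a log r term and does not affect the order. ρ = 5.
Therefore ρ = 5.

Order ρ = 5.


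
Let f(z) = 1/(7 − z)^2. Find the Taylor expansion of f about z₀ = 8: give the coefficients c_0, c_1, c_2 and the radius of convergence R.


Let w = z − z₀, so z = z₀ + w.
Then 7 − z = 7 − (z₀ + w) = (7 − z₀) − w = -1 − w.
f(z) = 1/(-1 − w)^2 = (1/(-1)^2) · (1 − w/(-1))^{−2}.
By the binomial series (1−u)^{−2} = Σ_{n≥0} C(n+1, 1) u^n for |u|<1, with u = w/(-1):
  c_n = C(n+1, 1) / (-1)^(n+2).
  c_0 = 1/(-1)^2 = 1.
  c_1 = 2/(-1)^3 = -2.
  c_2 = 3/(-1)^4 = 3.
The series is valid for |w/d| < 1, i.e. |z − z₀| < |d|.
Radius of convergence: R = |7 − z₀| = |-1| = 1 (distance from z₀ to the singularity z = 7).

c_0 = 1, c_1 = -2, c_2 = 3; R = 1.


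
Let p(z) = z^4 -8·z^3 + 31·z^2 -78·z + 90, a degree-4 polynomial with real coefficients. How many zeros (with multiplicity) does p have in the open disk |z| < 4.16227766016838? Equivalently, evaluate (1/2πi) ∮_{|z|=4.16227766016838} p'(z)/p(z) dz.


The zeros of p are: (1 + 3i), (1 - 3i), 3, 3.
Their magnitudes are: 3.162, 3.162, 3, 3.
Zeros with |z| < R = 4.16227766016838: (1 + 3i), (1 - 3i), 3, 3.
Count = 4.
By the argument principle, (1/2πi) ∮_{|z|=R} p'(z)/p(z) dz equals exactly this count.

Number of zeros inside |z| < 4.16227766016838: 4.


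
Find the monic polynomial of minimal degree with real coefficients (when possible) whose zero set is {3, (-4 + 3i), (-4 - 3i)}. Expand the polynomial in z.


The polynomial is p(z) = ∏_{α ∈ S} (z − α), where S = {3, (-4 + 3i), (-4 - 3i)}.
Expanding the product yields: p(z) = z^3 + 5·z^2 + z -75.
Note conjugate pairs combine to real quadratics: (z − (-4+3i))(z − (-4−3i)) = z² + 8z + 25.
The resulting polynomial has degree 3 and real coefficients as required.

p(z) = z^3 + 5·z^2 + z -75.


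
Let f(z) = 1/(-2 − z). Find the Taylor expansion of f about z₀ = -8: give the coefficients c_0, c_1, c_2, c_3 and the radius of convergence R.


Let w = z − z₀, so z = z₀ + w.
Then -2 − z = -2 − (z₀ + w) = (-2 − z₀) − w = 6 − w.
f(z) = 1/(6 − w) = (1/(6)) · 1/(1 − w/(6)) = Σ_{n≥0} w^n / (6)^(n+1).
So c_n = 1/(6)^(n+1):
  c_0 = 1/(6)^1 = 1/6.
  c_1 = 1/(6)^2 = 1/36.
  c_2 = 1/(6)^3 = 1/216.
  c_3 = 1/(6)^4 = 1/1296.
The series is valid for |w/d| < 1, i.e. |z − z₀| < |d|.
Radius of convergence: R = |-2 − z₀| = |6| = 6 (distance from z₀ to the singularity z = -2).

c_0 = 1/6, c_1 = 1/36, c_2 = 1/216, c_3 = 1/1296; R = 6.


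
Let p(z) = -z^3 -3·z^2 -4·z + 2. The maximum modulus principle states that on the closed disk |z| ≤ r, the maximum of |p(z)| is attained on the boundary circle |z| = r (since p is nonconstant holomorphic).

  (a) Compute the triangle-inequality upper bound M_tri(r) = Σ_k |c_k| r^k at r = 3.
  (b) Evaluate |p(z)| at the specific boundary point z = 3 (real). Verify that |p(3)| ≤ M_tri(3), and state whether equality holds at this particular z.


Coefficients: c_0 = 2, c_1 = -4, c_2 = -3, c_3 = -1. Radius r = 3.
Part (a). Triangle bound: M_tri(r) = Σ_k |c_k| r^k
  = |2|·3^0 + |-4|·3^1 + |-3|·3^2 + |-1|·3^3
  = 2 + 12 + 27 + 27 = 68.
This bounds M(r) := max_{|z|=r} |p(z)| from above; equality holds iff all terms c_k z^k can be made to align in phase at a single z on |z|=r.
Part (b). At z = 3 (real, on the circle |z| = r):
  p(3) = (2)·3^0 + (-4)·3^1 + (-3)·3^2 + (-1)·3^3 = -64.
  |p(3)| = 64.
Check: |p(3)| = 64 ≤ 68 = M_tri(3). ✓ Equality does not hold at z = 3 (the coefficients have mixed signs, so the terms do not all align in phase there).

M_tri(3) = 68; |p(3)| = 64; equality at z=3: no.


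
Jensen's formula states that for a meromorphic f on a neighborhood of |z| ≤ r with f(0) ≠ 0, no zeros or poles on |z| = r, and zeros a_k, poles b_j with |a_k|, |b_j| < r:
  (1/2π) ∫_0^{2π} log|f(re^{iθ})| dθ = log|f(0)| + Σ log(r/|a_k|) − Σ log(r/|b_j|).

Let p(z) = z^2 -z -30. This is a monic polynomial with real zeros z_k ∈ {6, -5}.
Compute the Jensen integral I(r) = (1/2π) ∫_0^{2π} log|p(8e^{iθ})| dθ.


Zeros: -5, 6; r = 8.
Inside |z| < r: -5, 6. Outside (|z| ≥ r): ∅.
p(0) = -30, so log|p(0)| = log(30) = 3.4012.
Apply Jensen: I(r) = log|p(0)| + Σ_k log(r/|z_k|), summed over zeros inside |z| < r.
  log(r/|z_k|) for z_k = 6: log(8/6) = 0.2877
  log(r/|z_k|) for z_k = -5: log(8/5) = 0.4700
Sum over inside zeros: 0.7577.
I(r) = log|p(0)| + (inside sum) = 3.4012 + 0.7577 = 4.1589.
Closed form (all zeros inside, monic): I(r) = n·log(r) = 2·log(8) = 4.1589. ✓

I(r) ≈ 4.1589.


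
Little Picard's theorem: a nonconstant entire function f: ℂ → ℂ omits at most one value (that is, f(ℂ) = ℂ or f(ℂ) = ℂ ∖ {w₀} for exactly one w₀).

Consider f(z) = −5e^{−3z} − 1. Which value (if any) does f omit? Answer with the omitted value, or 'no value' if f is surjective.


Little Picard bounds the complement of f(ℂ) to at most one point.
e^{−3z} is never zero on ℂ, so -5·e^{−3z} takes every value in ℂ ∖ {0}. Adding -1 shifts the range to ℂ ∖ {-1}. Thus f omits exactly the value -1.

Omitted value: -1.


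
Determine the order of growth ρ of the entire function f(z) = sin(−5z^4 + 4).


Write sin(w) = (e^{iw} ± e^{−iw})/(2 or 2i), so |sin(w)| ≤ e^{|w|}. With w = −5z^4 + 4, |w| ≤ 5r^4 + 4 on |z|=r, giving M(r) ≤ e^{5r^4 + 4} and ρ ≤ 4. For the lower bound, choose z on |z|=r with -5z^4 purely imaginary of modulus 5r^4; then |sin(−5z^4 + 4)| grows like e^{5r^4}/2, so ρ ≥ 4. Hence ρ = 4.
Therefore ρ = 4.

Order ρ = 4.


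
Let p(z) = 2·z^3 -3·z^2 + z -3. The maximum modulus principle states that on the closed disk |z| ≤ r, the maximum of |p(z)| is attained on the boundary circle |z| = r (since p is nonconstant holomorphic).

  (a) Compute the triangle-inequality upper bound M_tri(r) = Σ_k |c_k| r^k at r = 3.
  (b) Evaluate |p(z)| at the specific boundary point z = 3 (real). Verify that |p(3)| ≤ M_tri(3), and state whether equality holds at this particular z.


Coefficients: c_0 = -3, c_1 = 1, c_2 = -3, c_3 = 2. Radius r = 3.
Part (a). Triangle bound: M_tri(r) = Σ_k |c_k| r^k
  = |-3|·3^0 + |1|·3^1 + |-3|·3^2 + |2|·3^3
  = 3 + 3 + 27 + 54 = 87.
This bounds M(r) := max_{|z|=r} |p(z)| from above; equality holds iff all terms c_k z^k can be made to align in phase at a single z on |z|=r.
Part (b). At z = 3 (real, on the circle |z| = r):
  p(3) = (-3)·3^0 + (1)·3^1 + (-3)·3^2 + (2)·3^3 = 27.
  |p(3)| = 27.
Check: |p(3)| = 27 ≤ 87 = M_tri(3). ✓ Equality does not hold at z = 3 (the coefficients have mixed signs, so the terms do not all align in phase there).

M_tri(3) = 87; |p(3)| = 27; equality at z=3: no.


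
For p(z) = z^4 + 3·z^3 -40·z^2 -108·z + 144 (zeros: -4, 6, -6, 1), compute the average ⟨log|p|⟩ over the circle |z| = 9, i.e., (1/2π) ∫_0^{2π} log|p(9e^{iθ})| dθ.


Zeros: -6, -4, 1, 6; r = 9.
Inside |z| < r: -6, -4, 1, 6. Outside (|z| ≥ r): ∅.
p(0) = 144, so log|p(0)| = log(144) = 4.9698.
Apply Jensen: I(r) = log|p(0)| + Σ_k log(r/|z_k|), summed over zeros inside |z| < r.
  log(r/|z_k|) for z_k = -4: log(9/4) = 0.8109
  log(r/|z_k|) for z_k = 6: log(9/6) = 0.4055
  log(r/|z_k|) for z_k = -6: log(9/6) = 0.4055
  log(r/|z_k|) for z_k = 1: log(9/1) = 2.1972
Sum over inside zeros: 3.8191.
I(r) = log|p(0)| + (inside sum) = 4.9698 + 3.8191 = 8.7889.
Closed form (all zeros inside, monic): I(r) = n·log(r) = 4·log(9) = 8.7889. ✓

I(r) ≈ 8.7889.


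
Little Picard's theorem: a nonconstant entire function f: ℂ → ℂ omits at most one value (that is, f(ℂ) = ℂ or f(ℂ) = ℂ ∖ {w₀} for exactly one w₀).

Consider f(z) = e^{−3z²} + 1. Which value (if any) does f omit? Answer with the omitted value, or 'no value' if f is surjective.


Little Picard bounds the complement of f(ℂ) to at most one point.
The exponent g(z) = −3z² is a nonconstant polynomial, hence surjective onto ℂ. So e^{g(z)} takes every value in {e^w : w ∈ ℂ} = ℂ ∖ {0}. Adding 1 shifts the range to ℂ ∖ {1}. f omits exactly 1.

Omitted value: 1.


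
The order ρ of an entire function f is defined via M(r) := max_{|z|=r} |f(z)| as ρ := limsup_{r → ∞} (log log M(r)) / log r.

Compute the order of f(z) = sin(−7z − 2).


sin(w) is a linear combination of e^{iw} and e^{−iw} (or e^w, e^{−w} in the hyperbolic case), so |sin(w)| ≤ e^{|w|}. With w = −7z − 2, |w| ≤ 7|z| + 2 = 7r + 2 on |z| = r, giving M(r) ≤ e^{7r + 2}, so ρ ≤ 1. On a suitable ray (z = it for sin/cos; z = t for sinh/cosh, t real → ∞), |sin(−7z − 2)| grows like e^{7|t|}/2, so ρ ≥ 1. Hence ρ = 1.
Therefore ρ = 1.

Order ρ = 1.


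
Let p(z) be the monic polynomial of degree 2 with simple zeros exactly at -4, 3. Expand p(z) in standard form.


The polynomial is p(z) = ∏_{α ∈ S} (z − α), where S = {-4, 3}.
Expanding the product yields: p(z) = z^2 + z -12.
The resulting polynomial has degree 2 and real coefficients as required.

p(z) = z^2 + z -12.


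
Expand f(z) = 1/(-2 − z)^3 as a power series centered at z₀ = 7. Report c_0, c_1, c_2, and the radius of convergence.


Let w = z − z₀, so z = z₀ + w.
Then -2 − z = -2 − (z₀ + w) = (-2 − z₀) − w = -9 − w.
f(z) = 1/(-9 − w)^3 = (1/(-9)^3) · (1 − w/(-9))^{−3}.
By the binomial series (1−u)^{−3} = Σ_{n≥0} C(n+2, 2) u^n for |u|<1, with u = w/(-9):
  c_n = C(n+2, 2) / (-9)^(n+3).
  c_0 = 1/(-9)^3 = -1/729.
  c_1 = 3/(-9)^4 = 1/2187.
  c_2 = 6/(-9)^5 = -2/19683.
The series is valid for |w/d| < 1, i.e. |z − z₀| < |d|.
Radius of convergence: R = |-2 − z₀| = |-9| = 9 (distance from z₀ to the singularity z = -2).

c_0 = -1/729, c_1 = 1/2187, c_2 = -2/19683; R = 9.


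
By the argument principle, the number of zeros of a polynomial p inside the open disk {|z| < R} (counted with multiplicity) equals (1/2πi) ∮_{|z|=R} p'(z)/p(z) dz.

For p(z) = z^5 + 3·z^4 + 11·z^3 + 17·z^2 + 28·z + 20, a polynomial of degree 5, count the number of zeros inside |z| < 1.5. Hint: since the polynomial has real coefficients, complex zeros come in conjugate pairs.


The zeros of p are: (-1 + 2i), (-1 - 2i), -1, (0 + 2i), (0 - 2i).
Their magnitudes are: 2.236, 2.236, 1, 2, 2.
Zeros with |z| < R = 1.5: -1.
Count = 1.
By the argument principle, (1/2πi) ∮_{|z|=R} p'(z)/p(z) dz equals exactly this count.

Number of zeros inside |z| < 1.5: 1.


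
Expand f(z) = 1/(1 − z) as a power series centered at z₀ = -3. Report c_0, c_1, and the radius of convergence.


Let w = z − z₀, so z = z₀ + w.
Then 1 − z = 1 − (z₀ + w) = (1 − z₀) − w = 4 − w.
f(z) = 1/(4 − w) = (1/(4)) · 1/(1 − w/(4)) = Σ_{n≥0} w^n / (4)^(n+1).
So c_n = 1/(4)^(n+1):
  c_0 = 1/(4)^1 = 1/4.
  c_1 = 1/(4)^2 = 1/16.
The series is valid for |w/d| < 1, i.e. |z − z₀| < |d|.
Radius of convergence: R = |1 − z₀| = |4| = 4 (distance from z₀ to the singularity z = 1).

c_0 = 1/4, c_1 = 1/16; R = 4.


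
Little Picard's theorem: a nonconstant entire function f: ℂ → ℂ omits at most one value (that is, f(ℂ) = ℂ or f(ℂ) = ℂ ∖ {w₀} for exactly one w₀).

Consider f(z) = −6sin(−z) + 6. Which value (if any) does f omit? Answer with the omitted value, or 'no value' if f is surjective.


Little Picard bounds the complement of f(ℂ) to at most one point.
sin is entire and surjective onto ℂ: for every w ∈ ℂ, sin(ζ) = w has a solution ζ ∈ ℂ (e.g., via the complex inverse arcsin). With ζ = −z this gives z = ζ/(-1). Then -6·sin(−z) takes every value in -6·ℂ = ℂ, and adding 6 is a bijection of ℂ. So f is surjective and omits no value. (Note: only on the real line is sin bounded by [−1, 1].)

Omitted value: no value.


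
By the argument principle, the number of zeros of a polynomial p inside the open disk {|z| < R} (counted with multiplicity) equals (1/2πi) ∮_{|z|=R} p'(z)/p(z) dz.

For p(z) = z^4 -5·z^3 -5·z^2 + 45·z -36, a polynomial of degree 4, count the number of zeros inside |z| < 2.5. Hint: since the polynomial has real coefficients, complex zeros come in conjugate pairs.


The zeros of p are: 3, 1, 4, -3.
Their magnitudes are: 3, 1, 4, 3.
Zeros with |z| < R = 2.5: 1.
Count = 1.
By the argument principle, (1/2πi) ∮_{|z|=R} p'(z)/p(z) dz equals exactly this count.

Number of zeros inside |z| < 2.5: 1.


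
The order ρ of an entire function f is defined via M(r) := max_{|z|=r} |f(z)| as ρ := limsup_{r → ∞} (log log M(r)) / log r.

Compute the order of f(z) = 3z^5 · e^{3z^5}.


M(r) = max_{|z|=r} |3|·|z|^5·|e^{3z^5}| = 3·r^5 · e^{3r^5} (the factors attain their maxima compatibly on |z|=r). Then log M(r) = log 3 + 5·log r + 3r^5, dominated by the last term, so log log M(r) ~ 5·log r. The polynomial factor 3z^5 contributes only a log r term and does not affect the order. ρ = 5.
Therefore ρ = 5.

Order ρ = 5.


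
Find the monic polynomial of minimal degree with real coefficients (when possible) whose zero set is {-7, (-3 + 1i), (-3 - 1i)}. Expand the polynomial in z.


The polynomial is p(z) = ∏_{α ∈ S} (z − α), where S = {-7, (-3 + 1i), (-3 - 1i)}.
Expanding the product yields: p(z) = z^3 + 13·z^2 + 52·z + 70.
Note conjugate pairs combine to real quadratics: (z − (-3+1i))(z − (-3−1i)) = z² + 6z + 10.
The resulting polynomial has degree 3 and real coefficients as required.

p(z) = z^3 + 13·z^2 + 52·z + 70.


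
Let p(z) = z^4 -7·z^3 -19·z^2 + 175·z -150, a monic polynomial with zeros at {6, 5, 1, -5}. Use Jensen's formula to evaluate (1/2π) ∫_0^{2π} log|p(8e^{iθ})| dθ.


Zeros: -5, 1, 5, 6; r = 8.
Inside |z| < r: -5, 1, 5, 6. Outside (|z| ≥ r): ∅.
p(0) = -150, so log|p(0)| = log(150) = 5.0106.
Apply Jensen: I(r) = log|p(0)| + Σ_k log(r/|z_k|), summed over zeros inside |z| < r.
  log(r/|z_k|) for z_k = 6: log(8/6) = 0.2877
  log(r/|z_k|) for z_k = 5: log(8/5) = 0.4700
  log(r/|z_k|) for z_k = 1: log(8/1) = 2.0794
  log(r/|z_k|) for z_k = -5: log(8/5) = 0.4700
Sum over inside zeros: 3.3071.
I(r) = log|p(0)| + (inside sum) = 5.0106 + 3.3071 = 8.3178.
Closed form (all zeros inside, monic): I(r) = n·log(r) = 4·log(8) = 8.3178. ✓

I(r) ≈ 8.3178.


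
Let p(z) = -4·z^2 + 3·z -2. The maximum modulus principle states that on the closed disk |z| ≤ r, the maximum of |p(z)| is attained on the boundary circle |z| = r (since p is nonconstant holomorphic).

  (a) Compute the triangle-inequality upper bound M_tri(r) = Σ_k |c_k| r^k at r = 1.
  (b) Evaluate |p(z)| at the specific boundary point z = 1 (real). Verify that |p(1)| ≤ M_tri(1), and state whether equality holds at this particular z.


Coefficients: c_0 = -2, c_1 = 3, c_2 = -4. Radius r = 1.
Part (a). Triangle bound: M_tri(r) = Σ_k |c_k| r^k
  = |-2|·1^0 + |3|·1^1 + |-4|·1^2
  = 2 + 3 + 4 = 9.
This bounds M(r) := max_{|z|=r} |p(z)| from above; equality holds iff all terms c_k z^k can be made to align in phase at a single z on |z|=r.
Part (b). At z = 1 (real, on the circle |z| = r):
  p(1) = (-2)·1^0 + (3)·1^1 + (-4)·1^2 = -3.
  |p(1)| = 3.
Check: |p(1)| = 3 ≤ 9 = M_tri(1). ✓ Equality does not hold at z = 1 (the coefficients have mixed signs, so the terms do not all align in phase there).

M_tri(1) = 9; |p(1)| = 3; equality at z=1: no.


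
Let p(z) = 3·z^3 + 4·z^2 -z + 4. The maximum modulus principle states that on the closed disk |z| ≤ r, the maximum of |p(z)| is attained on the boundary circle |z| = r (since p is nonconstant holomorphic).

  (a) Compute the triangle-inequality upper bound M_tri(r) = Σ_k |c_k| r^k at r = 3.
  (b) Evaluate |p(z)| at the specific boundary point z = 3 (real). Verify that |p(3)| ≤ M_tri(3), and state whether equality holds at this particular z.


Coefficients: c_0 = 4, c_1 = -1, c_2 = 4, c_3 = 3. Radius r = 3.
Part (a). Triangle bound: M_tri(r) = Σ_k |c_k| r^k
  = |4|·3^0 + |-1|·3^1 + |4|·3^2 + |3|·3^3
  = 4 + 3 + 36 + 81 = 124.
This bounds M(r) := max_{|z|=r} |p(z)| from above; equality holds iff all terms c_k z^k can be made to align in phase at a single z on |z|=r.
Part (b). At z = 3 (real, on the circle |z| = r):
  p(3) = (4)·3^0 + (-1)·3^1 + (4)·3^2 + (3)·3^3 = 118.
  |p(3)| = 118.
Check: |p(3)| = 118 ≤ 124 = M_tri(3). ✓ Equality does not hold at z = 3 (the coefficients have mixed signs, so the terms do not all align in phase there).

M_tri(3) = 124; |p(3)| = 118; equality at z=3: no.


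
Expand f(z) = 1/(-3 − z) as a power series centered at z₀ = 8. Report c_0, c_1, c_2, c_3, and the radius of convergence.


Let w = z − z₀, so z = z₀ + w.
Then -3 − z = -3 − (z₀ + w) = (-3 − z₀) − w = -11 − w.
f(z) = 1/(-11 − w) = (1/(-11)) · 1/(1 − w/(-11)) = Σ_{n≥0} w^n / (-11)^(n+1).
So c_n = 1/(-11)^(n+1):
  c_0 = 1/(-11)^1 = -1/11.
  c_1 = 1/(-11)^2 = 1/121.
  c_2 = 1/(-11)^3 = -1/1331.
  c_3 = 1/(-11)^4 = 1/14641.
The series is valid for |w/d| < 1, i.e. |z − z₀| < |d|.
Radius of convergence: R = |-3 − z₀| = |-11| = 11 (distance from z₀ to the singularity z = -3).

c_0 = -1/11, c_1 = 1/121, c_2 = -1/1331, c_3 = 1/14641; R = 11.


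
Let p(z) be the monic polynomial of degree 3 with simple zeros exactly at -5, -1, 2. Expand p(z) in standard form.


The polynomial is p(z) = ∏_{α ∈ S} (z − α), where S = {-5, -1, 2}.
Expanding the product yields: p(z) = z^3 + 4·z^2 -7·z -10.
The resulting polynomial has degree 3 and real coefficients as required.

p(z) = z^3 + 4·z^2 -7·z -10.


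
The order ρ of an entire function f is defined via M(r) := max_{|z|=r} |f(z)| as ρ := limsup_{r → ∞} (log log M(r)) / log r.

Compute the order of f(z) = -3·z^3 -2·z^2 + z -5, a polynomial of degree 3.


|f(z)| ≤ Σ|c_k|·r^k = O(r^3) as r → ∞. Polynomial growth is O(e^{r^ε}) for every ε > 0 (since r^3/e^{r^ε} → 0), so ρ ≤ ε for all ε > 0, i.e. ρ = 0. Every nonconstant polynomial has order 0.
Therefore ρ = 0.

Order ρ = 0.


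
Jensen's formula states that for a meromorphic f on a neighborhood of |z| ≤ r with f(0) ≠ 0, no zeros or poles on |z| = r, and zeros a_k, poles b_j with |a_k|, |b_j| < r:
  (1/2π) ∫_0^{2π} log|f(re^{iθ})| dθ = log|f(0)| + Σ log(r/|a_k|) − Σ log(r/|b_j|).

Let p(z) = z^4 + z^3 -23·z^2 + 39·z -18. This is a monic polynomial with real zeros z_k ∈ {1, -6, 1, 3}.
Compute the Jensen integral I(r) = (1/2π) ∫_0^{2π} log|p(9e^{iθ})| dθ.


Zeros: -6, 1, 1, 3; r = 9.
Inside |z| < r: -6, 1, 1, 3. Outside (|z| ≥ r): ∅.
p(0) = -18, so log|p(0)| = log(18) = 2.8904.
Apply Jensen: I(r) = log|p(0)| + Σ_k log(r/|z_k|), summed over zeros inside |z| < r.
  log(r/|z_k|) for z_k = 1: log(9/1) = 2.1972
  log(r/|z_k|) for z_k = -6: log(9/6) = 0.4055
  log(r/|z_k|) for z_k = 1: log(9/1) = 2.1972
  log(r/|z_k|) for z_k = 3: log(9/3) = 1.0986
Sum over inside zeros: 5.8985.
I(r) = log|p(0)| + (inside sum) = 2.8904 + 5.8985 = 8.7889.
Closed form (all zeros inside, monic): I(r) = n·log(r) = 4·log(9) = 8.7889. ✓

I(r) ≈ 8.7889.


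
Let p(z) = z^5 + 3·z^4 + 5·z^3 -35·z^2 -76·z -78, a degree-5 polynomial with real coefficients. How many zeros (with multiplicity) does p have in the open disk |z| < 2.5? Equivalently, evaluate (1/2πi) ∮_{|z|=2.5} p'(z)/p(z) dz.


The zeros of p are: (-1 + 1i), (-1 - 1i), (-2 + 3i), (-2 - 3i), 3.
Their magnitudes are: 1.414, 1.414, 3.606, 3.606, 3.
Zeros with |z| < R = 2.5: (-1 + 1i), (-1 - 1i).
Count = 2.
By the argument principle, (1/2πi) ∮_{|z|=R} p'(z)/p(z) dz equals exactly this count.

Number of zeros inside |z| < 2.5: 2.


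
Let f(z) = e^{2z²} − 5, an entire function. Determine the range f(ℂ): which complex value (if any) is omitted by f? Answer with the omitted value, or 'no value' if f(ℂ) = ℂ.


Little Picard bounds the complement of f(ℂ) to at most one point.
The exponent g(z) = 2z² is a nonconstant polynomial, hence surjective onto ℂ. So e^{g(z)} takes every value in {e^w : w ∈ ℂ} = ℂ ∖ {0}. Adding -5 shifts the range to ℂ ∖ {-5}. f omits exactly -5.

Omitted value: -5.


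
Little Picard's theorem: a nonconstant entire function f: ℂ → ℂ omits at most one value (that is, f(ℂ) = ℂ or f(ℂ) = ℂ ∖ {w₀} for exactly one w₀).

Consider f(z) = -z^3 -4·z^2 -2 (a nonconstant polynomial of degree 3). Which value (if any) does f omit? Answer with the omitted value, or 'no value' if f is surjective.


Little Picard bounds the complement of f(ℂ) to at most one point.
For every w ∈ ℂ, the equation p(z) − w = 0 is a nonconstant polynomial in z and hence has at least one root by the fundamental theorem of algebra. So p is surjective onto ℂ, omitting no value.

Omitted value: no value.


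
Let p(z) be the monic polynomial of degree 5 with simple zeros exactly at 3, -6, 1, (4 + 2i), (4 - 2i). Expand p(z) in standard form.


The polynomial is p(z) = ∏_{α ∈ S} (z − α), where S = {3, -6, 1, (4 + 2i), (4 - 2i)}.
Expanding the product yields: p(z) = z^5 -6·z^4 -17·z^3 + 226·z^2 -564·z + 360.
Note conjugate pairs combine to real quadratics: (z − (4+2i))(z − (4−2i)) = z² − 8z + 20.
The resulting polynomial has degree 5 and real coefficients as required.

p(z) = z^5 -6·z^4 -17·z^3 + 226·z^2 -564·z + 360.


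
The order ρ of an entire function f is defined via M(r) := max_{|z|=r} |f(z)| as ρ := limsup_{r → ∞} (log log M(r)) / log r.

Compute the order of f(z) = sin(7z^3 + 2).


Write sin(w) = (e^{iw} ± e^{−iw})/(2 or 2i), so |sin(w)| ≤ e^{|w|}. With w = 7z^3 + 2, |w| ≤ 7r^3 + 2 on |z|=r, giving M(r) ≤ e^{7r^3 + 2} and ρ ≤ 3. For the lower bound, choose z on |z|=r with 7z^3 purely imaginary of modulus 7r^3; then |sin(7z^3 + 2)| grows like e^{7r^3}/2, so ρ ≥ 3. Hence ρ = 3.
Therefore ρ = 3.

Order ρ = 3.
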